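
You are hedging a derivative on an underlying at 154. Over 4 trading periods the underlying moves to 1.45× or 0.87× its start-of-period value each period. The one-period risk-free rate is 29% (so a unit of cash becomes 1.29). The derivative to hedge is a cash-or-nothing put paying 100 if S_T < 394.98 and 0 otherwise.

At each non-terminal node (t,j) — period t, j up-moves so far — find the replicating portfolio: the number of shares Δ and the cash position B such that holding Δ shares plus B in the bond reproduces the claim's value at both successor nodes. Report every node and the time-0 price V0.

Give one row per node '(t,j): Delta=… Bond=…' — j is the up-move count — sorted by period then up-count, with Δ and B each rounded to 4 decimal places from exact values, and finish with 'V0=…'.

Risk-neutral probability p* = (R−d)/(u−d) = (1.29−0.87)/(1.45−0.87) = 0.7241.
At expiry t=4: V(4,0)=100.0000, V(4,1)=100.0000, V(4,2)=100.0000, V(4,3)=0.0000, V(4,4)=0.0000
  t=3,j=0: stock 101.4095 → up 147.0437 (V=100.0000), down 88.2262 (V=100.0000). Price 77.5194; hedge Δ=0.0000, bond B=77.5194.
  t=3,j=1: stock 169.0158 → up 245.0729 (V=100.0000), down 147.0437 (V=100.0000). Price 77.5194; hedge Δ=0.0000, bond B=77.5194.
  t=3,j=2: stock 281.6929 → up 408.4548 (V=0.0000), down 245.0729 (V=100.0000). Price 21.3847; hedge Δ=-0.6121, bond B=193.7984.
  t=3,j=3: stock 469.4882 → up 680.7580 (V=0.0000), down 408.4548 (V=0.0000). Price 0.0000; hedge Δ=0.0000, bond B=0.0000.
  t=2,j=0: stock 116.5626 → up 169.0158 (V=77.5194), down 101.4095 (V=77.5194). Price 60.0925; hedge Δ=0.0000, bond B=60.0925.
  t=2,j=1: stock 194.2710 → up 281.6929 (V=21.3847), down 169.0158 (V=77.5194). Price 28.5815; hedge Δ=-0.4982, bond B=125.3655.
  t=2,j=2: stock 323.7850 → up 469.4882 (V=0.0000), down 281.6929 (V=21.3847). Price 4.5730; hedge Δ=-0.1139, bond B=41.4431.
  t=1,j=0: stock 133.9800 → up 194.2710 (V=28.5815), down 116.5626 (V=60.0925). Price 28.8947; hedge Δ=-0.4055, bond B=83.2241.
  t=1,j=1: stock 223.3000 → up 323.7850 (V=4.5730), down 194.2710 (V=28.5815). Price 8.6791; hedge Δ=-0.1854, bond B=50.0730.
  t=0,j=0: stock 154.0000 → up 223.3000 (V=8.6791), down 133.9800 (V=28.8947). Price 11.0510; hedge Δ=-0.2263, bond B=45.9055.
Self-financing check: at every node Δ·S+B equals the discounted successor values.

(0,0): Delta=-0.2263 Bond=45.9055
(1,0): Delta=-0.4055 Bond=83.2241
(1,1): Delta=-0.1854 Bond=50.0730
(2,0): Delta=0.0000 Bond=60.0925
(2,1): Delta=-0.4982 Bond=125.3655
(2,2): Delta=-0.1139 Bond=41.4431
(3,0): Delta=0.0000 Bond=77.5194
(3,1): Delta=0.0000 Bond=77.5194
(3,2): Delta=-0.6121 Bond=193.7984
(3,3): Delta=0.0000 Bond=0.0000
V0=11.0510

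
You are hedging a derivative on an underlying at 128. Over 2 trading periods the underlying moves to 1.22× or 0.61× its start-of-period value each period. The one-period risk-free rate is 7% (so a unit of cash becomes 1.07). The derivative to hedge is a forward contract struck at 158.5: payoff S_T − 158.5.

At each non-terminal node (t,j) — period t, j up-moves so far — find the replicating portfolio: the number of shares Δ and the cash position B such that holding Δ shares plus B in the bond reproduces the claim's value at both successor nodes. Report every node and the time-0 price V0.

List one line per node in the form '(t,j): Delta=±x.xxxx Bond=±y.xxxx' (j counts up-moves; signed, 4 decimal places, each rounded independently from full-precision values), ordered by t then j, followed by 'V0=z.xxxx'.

Risk-neutral probability p* = (R−d)/(u−d) = (1.07−0.61)/(1.22−0.61) = 0.7541.
Payoff layer (t=2): V(2,0)=-110.8712, V(2,1)=-63.2424, V(2,2)=32.0152
Node (1,0) S=78.0800: V=(p*·-63.2424+(1−p*)·-110.8712)/1.07=-70.0508; Δ=(-63.2424−-110.8712)/(95.2576−47.6288)=1.0000; B=V−Δ·S=-148.1308
Node (1,1) S=156.1600: V=(p*·32.0152+(1−p*)·-63.2424)/1.07=8.0292; Δ=(32.0152−-63.2424)/(190.5152−95.2576)=1.0000; B=V−Δ·S=-148.1308
Node (0,0) S=128.0000: V=(p*·8.0292+(1−p*)·-70.0508)/1.07=-10.4400; Δ=(8.0292−-70.0508)/(156.1600−78.0800)=1.0000; B=V−Δ·S=-138.4400
Root portfolio cost Δ·128+B reproduces V0=-10.4400.

(0,0): Delta=1.0000 Bond=-138.4400
(1,0): Delta=1.0000 Bond=-148.1308
(1,1): Delta=1.0000 Bond=-148.1308
V0=-10.4400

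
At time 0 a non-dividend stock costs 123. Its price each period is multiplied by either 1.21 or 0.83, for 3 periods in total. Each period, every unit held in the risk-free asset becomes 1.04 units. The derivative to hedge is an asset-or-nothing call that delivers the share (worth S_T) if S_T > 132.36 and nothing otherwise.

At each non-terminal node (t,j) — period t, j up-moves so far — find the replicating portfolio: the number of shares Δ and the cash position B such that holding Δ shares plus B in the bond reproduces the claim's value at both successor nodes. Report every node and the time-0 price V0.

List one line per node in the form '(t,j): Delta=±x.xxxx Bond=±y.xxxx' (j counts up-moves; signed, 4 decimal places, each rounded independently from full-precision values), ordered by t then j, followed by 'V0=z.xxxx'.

Under the risk-neutral measure, an up-move has probability p* = (R−d)/(u−d) = 0.5526 and values discount at R = 1.04.
Terminal payoffs: V(3,0)=0.0000, V(3,1)=0.0000, V(3,2)=149.4700, V(3,3)=217.9020
(2,0): S=84.7347. Δ = (V_up−V_dn)/(S_up−S_dn) = (0.0000−0.0000)/(102.5290−70.3298) = 0.0000. V = [p*·0.0000 + (1−p*)·0.0000]/1.04 = 0.0000. B = V − Δ·S = 0.0000.
(2,1): S=123.5289. Δ = (V_up−V_dn)/(S_up−S_dn) = (149.4700−0.0000)/(149.4700−102.5290) = 3.1842. V = [p*·149.4700 + (1−p*)·0.0000]/1.04 = 79.4248. B = V − Δ·S = -313.9172.
(2,2): S=180.0843. Δ = (V_up−V_dn)/(S_up−S_dn) = (217.9020−149.4700)/(217.9020−149.4700) = 1.0000. V = [p*·217.9020 + (1−p*)·149.4700]/1.04 = 180.0843. B = V − Δ·S = 0.0000.
(1,0): S=102.0900. Δ = (V_up−V_dn)/(S_up−S_dn) = (79.4248−0.0000)/(123.5289−84.7347) = 2.0473. V = [p*·79.4248 + (1−p*)·0.0000]/1.04 = 42.2045. B = V − Δ·S = -166.8082.
(1,1): S=148.8300. Δ = (V_up−V_dn)/(S_up−S_dn) = (180.0843−79.4248)/(180.0843−123.5289) = 1.7798. V = [p*·180.0843 + (1−p*)·79.4248]/1.04 = 129.8581. B = V − Δ·S = -135.0352.
(0,0): S=123.0000. Δ = (V_up−V_dn)/(S_up−S_dn) = (129.8581−42.2045)/(148.8300−102.0900) = 1.8753. V = [p*·129.8581 + (1−p*)·42.2045]/1.04 = 87.1583. B = V − Δ·S = -143.5091.
Check: Δ(0,0)·S0 + B(0,0) = 87.1583 = V0.

(0,0): Delta=1.8753 Bond=-143.5091
(1,0): Delta=2.0473 Bond=-166.8082
(1,1): Delta=1.7798 Bond=-135.0352
(2,0): Delta=0.0000 Bond=0.0000
(2,1): Delta=3.1842 Bond=-313.9172
(2,2): Delta=1.0000 Bond=0.0000
V0=87.1583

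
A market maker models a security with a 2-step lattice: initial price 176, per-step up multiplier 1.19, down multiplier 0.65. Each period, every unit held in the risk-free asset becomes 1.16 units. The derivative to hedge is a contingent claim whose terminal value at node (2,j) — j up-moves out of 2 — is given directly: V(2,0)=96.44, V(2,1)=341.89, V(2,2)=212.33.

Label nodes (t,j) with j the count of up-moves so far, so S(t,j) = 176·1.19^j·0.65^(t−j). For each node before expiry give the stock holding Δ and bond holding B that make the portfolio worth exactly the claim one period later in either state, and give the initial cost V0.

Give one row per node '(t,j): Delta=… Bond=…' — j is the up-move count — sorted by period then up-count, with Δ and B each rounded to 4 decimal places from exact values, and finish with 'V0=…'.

Since d<R<u, set p* = (R−d)/(u−d) = 0.9444; price each node as the discounted p*-expectation of its children.
Payoff layer (t=2): V(2,0)=96.4400, V(2,1)=341.8900, V(2,2)=212.3300
Node (1,0) S=114.4000: V=(p*·341.8900+(1−p*)·96.4400)/1.16=282.9775; Δ=(341.8900−96.4400)/(136.1360−74.3600)=3.9732; B=V−Δ·S=-171.5595
Node (1,1) S=209.4400: V=(p*·212.3300+(1−p*)·341.8900)/1.16=189.2481; Δ=(212.3300−341.8900)/(249.2336−136.1360)=-1.1456; B=V−Δ·S=429.1740
Node (0,0) S=176.0000: V=(p*·189.2481+(1−p*)·282.9775)/1.16=167.6339; Δ=(189.2481−282.9775)/(209.4400−114.4000)=-0.9862; B=V−Δ·S=341.2068
Check: Δ(0,0)·S0 + B(0,0) = 167.6339 = V0.

(0,0): Delta=-0.9862 Bond=341.2068
(1,0): Delta=3.9732 Bond=-171.5595
(1,1): Delta=-1.1456 Bond=429.1740
V0=167.6339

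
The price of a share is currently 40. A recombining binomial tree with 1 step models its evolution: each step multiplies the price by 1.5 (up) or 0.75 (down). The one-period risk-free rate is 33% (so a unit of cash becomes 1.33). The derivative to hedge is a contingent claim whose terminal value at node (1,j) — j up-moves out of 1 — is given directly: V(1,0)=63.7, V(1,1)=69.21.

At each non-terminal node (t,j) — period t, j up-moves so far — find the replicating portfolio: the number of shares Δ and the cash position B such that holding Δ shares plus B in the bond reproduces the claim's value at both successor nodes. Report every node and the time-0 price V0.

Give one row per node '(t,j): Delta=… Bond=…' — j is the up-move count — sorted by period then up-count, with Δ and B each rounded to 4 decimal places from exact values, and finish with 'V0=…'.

Since d<R<u, set p* = (R−d)/(u−d) = 0.7733; price each node as the discounted p*-expectation of its children.
Terminal values V(1,·): V(1,0)=63.7000, V(1,1)=69.2100
Node (0,0) S=40.0000: V=(p*·69.2100+(1−p*)·63.7000)/1.33=51.0985; Δ=(69.2100−63.7000)/(60.0000−30.0000)=0.1837; B=V−Δ·S=43.7519
Self-financing check: at every node Δ·S+B equals the discounted successor values.

(0,0): Delta=0.1837 Bond=43.7519
V0=51.0985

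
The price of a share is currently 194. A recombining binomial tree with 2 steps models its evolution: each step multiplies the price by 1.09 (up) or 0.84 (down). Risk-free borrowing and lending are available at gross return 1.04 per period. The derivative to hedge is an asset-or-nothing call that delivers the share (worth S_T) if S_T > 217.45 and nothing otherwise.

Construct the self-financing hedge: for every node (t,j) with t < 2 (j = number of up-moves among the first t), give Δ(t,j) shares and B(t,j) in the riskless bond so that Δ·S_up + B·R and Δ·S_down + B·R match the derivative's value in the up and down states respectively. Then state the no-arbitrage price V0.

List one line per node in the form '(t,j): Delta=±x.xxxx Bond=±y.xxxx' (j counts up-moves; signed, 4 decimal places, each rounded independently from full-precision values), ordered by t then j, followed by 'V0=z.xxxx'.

(0,0): Delta=3.6557 Bond=-572.8189
(1,0): Delta=0.0000 Bond=0.0000
(1,1): Delta=4.3600 Bond=-744.6645
V0=136.3854

No-arbitrage ⇒ martingale measure with p* = (R−d)/(u−d) = 0.8000.
Terminal values V(2,·): V(2,0)=0.0000, V(2,1)=0.0000, V(2,2)=230.4914
  t=1,j=0: stock 162.9600 → up 177.6264 (V=0.0000), down 136.8864 (V=0.0000). Price 0.0000; hedge Δ=0.0000, bond B=0.0000.
  t=1,j=1: stock 211.4600 → up 230.4914 (V=230.4914), down 177.6264 (V=0.0000). Price 177.3011; hedge Δ=4.3600, bond B=-744.6645.
  t=0,j=0: stock 194.0000 → up 211.4600 (V=177.3011), down 162.9600 (V=0.0000). Price 136.3854; hedge Δ=3.6557, bond B=-572.8189.
Self-financing check: at every node Δ·S+B equals the discounted successor values.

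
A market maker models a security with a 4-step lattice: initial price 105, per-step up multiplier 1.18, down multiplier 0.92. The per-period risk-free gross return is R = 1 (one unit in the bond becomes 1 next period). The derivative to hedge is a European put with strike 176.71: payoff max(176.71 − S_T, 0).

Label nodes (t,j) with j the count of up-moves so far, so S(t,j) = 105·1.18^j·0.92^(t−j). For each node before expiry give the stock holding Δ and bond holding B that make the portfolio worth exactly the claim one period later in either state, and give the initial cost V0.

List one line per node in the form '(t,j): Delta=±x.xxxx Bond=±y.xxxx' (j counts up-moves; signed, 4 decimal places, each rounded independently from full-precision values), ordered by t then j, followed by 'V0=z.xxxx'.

Since d<R<u, set p* = (R−d)/(u−d) = 0.3077; price each node as the discounted p*-expectation of its children.
At expiry t=4: V(4,0)=101.4887, V(4,1)=80.2306, V(4,2)=52.9646, V(4,3)=17.9931, V(4,4)=0.0000
Node (3,0) S=81.7622: V=(p*·80.2306+(1−p*)·101.4887)/1=94.9478; Δ=(80.2306−101.4887)/(96.4794−75.2213)=-1.0000; B=V−Δ·S=176.7100
Node (3,1) S=104.8690: V=(p*·52.9646+(1−p*)·80.2306)/1=71.8410; Δ=(52.9646−80.2306)/(123.7454−96.4794)=-1.0000; B=V−Δ·S=176.7100
Node (3,2) S=134.5058: V=(p*·17.9931+(1−p*)·52.9646)/1=42.2042; Δ=(17.9931−52.9646)/(158.7169−123.7454)=-1.0000; B=V−Δ·S=176.7100
Node (3,3) S=172.5184: V=(p*·0.0000+(1−p*)·17.9931)/1=12.4568; Δ=(0.0000−17.9931)/(203.5717−158.7169)=-0.4011; B=V−Δ·S=81.6610
Node (2,0) S=88.8720: V=(p*·71.8410+(1−p*)·94.9478)/1=87.8380; Δ=(71.8410−94.9478)/(104.8690−81.7622)=-1.0000; B=V−Δ·S=176.7100
Node (2,1) S=113.9880: V=(p*·42.2042+(1−p*)·71.8410)/1=62.7220; Δ=(42.2042−71.8410)/(134.5058−104.8690)=-1.0000; B=V−Δ·S=176.7100
Node (2,2) S=146.2020: V=(p*·12.4568+(1−p*)·42.2042)/1=33.0511; Δ=(12.4568−42.2042)/(172.5184−134.5058)=-0.7826; B=V−Δ·S=147.4642
Node (1,0) S=96.6000: V=(p*·62.7220+(1−p*)·87.8380)/1=80.1100; Δ=(62.7220−87.8380)/(113.9880−88.8720)=-1.0000; B=V−Δ·S=176.7100
Node (1,1) S=123.9000: V=(p*·33.0511+(1−p*)·62.7220)/1=53.5925; Δ=(33.0511−62.7220)/(146.2020−113.9880)=-0.9211; B=V−Δ·S=167.7113
Node (0,0) S=105.0000: V=(p*·53.5925+(1−p*)·80.1100)/1=71.9508; Δ=(53.5925−80.1100)/(123.9000−96.6000)=-0.9713; B=V−Δ·S=173.9412
Root portfolio cost Δ·105+B reproduces V0=71.9508.

(0,0): Delta=-0.9713 Bond=173.9412
(1,0): Delta=-1.0000 Bond=176.7100
(1,1): Delta=-0.9211 Bond=167.7113
(2,0): Delta=-1.0000 Bond=176.7100
(2,1): Delta=-1.0000 Bond=176.7100
(2,2): Delta=-0.7826 Bond=147.4642
(3,0): Delta=-1.0000 Bond=176.7100
(3,1): Delta=-1.0000 Bond=176.7100
(3,2): Delta=-1.0000 Bond=176.7100
(3,3): Delta=-0.4011 Bond=81.6610
V0=71.9508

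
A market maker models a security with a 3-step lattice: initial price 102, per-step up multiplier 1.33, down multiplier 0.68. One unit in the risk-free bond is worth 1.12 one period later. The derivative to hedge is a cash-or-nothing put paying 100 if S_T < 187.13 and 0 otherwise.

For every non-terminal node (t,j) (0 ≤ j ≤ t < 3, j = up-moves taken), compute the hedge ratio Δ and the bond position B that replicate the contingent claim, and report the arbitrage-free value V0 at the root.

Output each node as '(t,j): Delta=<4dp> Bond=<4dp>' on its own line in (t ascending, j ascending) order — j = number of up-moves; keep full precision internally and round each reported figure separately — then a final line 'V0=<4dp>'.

The replicating-portfolio and risk-neutral prices coincide; use p* = (1.12−0.68)/(1.33−0.68) = 0.6769 for the latter.
Terminal payoffs: V(3,0)=100.0000, V(3,1)=100.0000, V(3,2)=100.0000, V(3,3)=0.0000
  t=2,j=0: stock 47.1648 → up 62.7292 (V=100.0000), down 32.0721 (V=100.0000). Price 89.2857; hedge Δ=0.0000, bond B=89.2857.
  t=2,j=1: stock 92.2488 → up 122.6909 (V=100.0000), down 62.7292 (V=100.0000). Price 89.2857; hedge Δ=0.0000, bond B=89.2857.
  t=2,j=2: stock 180.4278 → up 239.9690 (V=0.0000), down 122.6909 (V=100.0000). Price 28.8462; hedge Δ=-0.8527, bond B=182.6923.
  t=1,j=0: stock 69.3600 → up 92.2488 (V=89.2857), down 47.1648 (V=89.2857). Price 79.7194; hedge Δ=0.0000, bond B=79.7194.
  t=1,j=1: stock 135.6600 → up 180.4278 (V=28.8462), down 92.2488 (V=89.2857). Price 43.1900; hedge Δ=-0.6854, bond B=136.1739.
  t=0,j=0: stock 102.0000 → up 135.6600 (V=43.1900), down 69.3600 (V=79.7194). Price 49.0998; hedge Δ=-0.5510, bond B=105.2989.
Root portfolio cost Δ·102+B reproduces V0=49.0998.

(0,0): Delta=-0.5510 Bond=105.2989
(1,0): Delta=0.0000 Bond=79.7194
(1,1): Delta=-0.6854 Bond=136.1739
(2,0): Delta=0.0000 Bond=89.2857
(2,1): Delta=0.0000 Bond=89.2857
(2,2): Delta=-0.8527 Bond=182.6923
V0=49.0998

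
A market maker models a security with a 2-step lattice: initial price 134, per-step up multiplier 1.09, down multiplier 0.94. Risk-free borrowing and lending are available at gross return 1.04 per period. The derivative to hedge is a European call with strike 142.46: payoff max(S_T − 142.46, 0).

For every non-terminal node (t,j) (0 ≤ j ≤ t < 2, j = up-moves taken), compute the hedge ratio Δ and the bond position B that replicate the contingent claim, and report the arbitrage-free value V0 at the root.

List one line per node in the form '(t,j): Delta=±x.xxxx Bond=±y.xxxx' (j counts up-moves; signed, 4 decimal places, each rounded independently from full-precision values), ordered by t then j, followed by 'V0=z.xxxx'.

Risk-neutral probability p* = (R−d)/(u−d) = (1.04−0.94)/(1.09−0.94) = 0.6667.
Payoff layer (t=2): V(2,0)=0.0000, V(2,1)=0.0000, V(2,2)=16.7454
Node (1,0) S=125.9600: V=(p*·0.0000+(1−p*)·0.0000)/1.04=0.0000; Δ=(0.0000−0.0000)/(137.2964−118.4024)=0.0000; B=V−Δ·S=0.0000
Node (1,1) S=146.0600: V=(p*·16.7454+(1−p*)·0.0000)/1.04=10.7342; Δ=(16.7454−0.0000)/(159.2054−137.2964)=0.7643; B=V−Δ·S=-100.9018
Node (0,0) S=134.0000: V=(p*·10.7342+(1−p*)·0.0000)/1.04=6.8809; Δ=(10.7342−0.0000)/(146.0600−125.9600)=0.5340; B=V−Δ·S=-64.6806
Root portfolio cost Δ·134+B reproduces V0=6.8809.

(0,0): Delta=0.5340 Bond=-64.6806
(1,0): Delta=0.0000 Bond=0.0000
(1,1): Delta=0.7643 Bond=-100.9018
V0=6.8809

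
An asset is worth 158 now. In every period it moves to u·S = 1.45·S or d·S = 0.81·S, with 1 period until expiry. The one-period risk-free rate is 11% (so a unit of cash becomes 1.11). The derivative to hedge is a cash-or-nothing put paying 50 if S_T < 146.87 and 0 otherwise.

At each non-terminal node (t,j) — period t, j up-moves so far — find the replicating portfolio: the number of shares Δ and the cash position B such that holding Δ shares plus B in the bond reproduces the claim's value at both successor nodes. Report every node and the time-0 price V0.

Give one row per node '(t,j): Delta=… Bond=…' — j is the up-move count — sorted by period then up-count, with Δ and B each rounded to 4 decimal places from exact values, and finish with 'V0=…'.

(0,0): Delta=-0.4945 Bond=102.0552
V0=23.9302

Since d<R<u, set p* = (R−d)/(u−d) = 0.4688; price each node as the discounted p*-expectation of its children.
At expiry t=1: V(1,0)=50.0000, V(1,1)=0.0000
  t=0,j=0: stock 158.0000 → up 229.1000 (V=0.0000), down 127.9800 (V=50.0000). Price 23.9302; hedge Δ=-0.4945, bond B=102.0552.
The time-0 hedge costs 23.9302, which is the no-arbitrage price.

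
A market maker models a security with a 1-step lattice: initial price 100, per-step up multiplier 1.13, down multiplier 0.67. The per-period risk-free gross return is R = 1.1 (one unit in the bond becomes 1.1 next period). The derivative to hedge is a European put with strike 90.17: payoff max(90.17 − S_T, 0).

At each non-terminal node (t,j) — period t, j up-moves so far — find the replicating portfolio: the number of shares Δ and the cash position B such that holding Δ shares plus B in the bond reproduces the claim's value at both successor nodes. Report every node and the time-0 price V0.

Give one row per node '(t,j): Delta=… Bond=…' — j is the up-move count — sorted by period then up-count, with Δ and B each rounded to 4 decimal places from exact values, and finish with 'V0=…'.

Under the risk-neutral measure, an up-move has probability p* = (R−d)/(u−d) = 0.9348 and values discount at R = 1.1.
Payoff layer (t=1): V(1,0)=23.1700, V(1,1)=0.0000
Node (0,0) S=100.0000: V=(p*·0.0000+(1−p*)·23.1700)/1.1=1.3737; Δ=(0.0000−23.1700)/(113.0000−67.0000)=-0.5037; B=V−Δ·S=51.7433
Each (Δ,B) replicates both successor values, so the strategy is self-financing and V0 is arbitrage-free.

(0,0): Delta=-0.5037 Bond=51.7433
V0=1.3737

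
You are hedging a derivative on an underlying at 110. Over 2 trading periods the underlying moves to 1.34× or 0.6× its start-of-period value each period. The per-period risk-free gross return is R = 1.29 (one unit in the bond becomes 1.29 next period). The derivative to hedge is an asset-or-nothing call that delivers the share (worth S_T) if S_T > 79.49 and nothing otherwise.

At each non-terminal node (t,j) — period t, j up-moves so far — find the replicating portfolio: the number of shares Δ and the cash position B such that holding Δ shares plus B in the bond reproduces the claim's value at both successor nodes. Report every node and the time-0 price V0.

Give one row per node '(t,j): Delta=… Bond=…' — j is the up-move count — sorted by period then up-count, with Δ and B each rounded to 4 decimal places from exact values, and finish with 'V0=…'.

(0,0): Delta=1.0255 Bond=-2.9116
(1,0): Delta=1.8108 Bond=-55.5877
(1,1): Delta=1.0000 Bond=0.0000
V0=109.8914

The replicating-portfolio and risk-neutral prices coincide; use p* = (1.29−0.6)/(1.34−0.6) = 0.9324 for the latter.
Payoff layer (t=2): V(2,0)=0.0000, V(2,1)=88.4400, V(2,2)=197.5160
(1,0): S=66.0000. Δ = (V_up−V_dn)/(S_up−S_dn) = (88.4400−0.0000)/(88.4400−39.6000) = 1.8108. V = [p*·88.4400 + (1−p*)·0.0000]/1.29 = 63.9258. B = V − Δ·S = -55.5877.
(1,1): S=147.4000. Δ = (V_up−V_dn)/(S_up−S_dn) = (197.5160−88.4400)/(197.5160−88.4400) = 1.0000. V = [p*·197.5160 + (1−p*)·88.4400]/1.29 = 147.4000. B = V − Δ·S = 0.0000.
(0,0): S=110.0000. Δ = (V_up−V_dn)/(S_up−S_dn) = (147.4000−63.9258)/(147.4000−66.0000) = 1.0255. V = [p*·147.4000 + (1−p*)·63.9258]/1.29 = 109.8914. B = V − Δ·S = -2.9116.
Root portfolio cost Δ·110+B reproduces V0=109.8914.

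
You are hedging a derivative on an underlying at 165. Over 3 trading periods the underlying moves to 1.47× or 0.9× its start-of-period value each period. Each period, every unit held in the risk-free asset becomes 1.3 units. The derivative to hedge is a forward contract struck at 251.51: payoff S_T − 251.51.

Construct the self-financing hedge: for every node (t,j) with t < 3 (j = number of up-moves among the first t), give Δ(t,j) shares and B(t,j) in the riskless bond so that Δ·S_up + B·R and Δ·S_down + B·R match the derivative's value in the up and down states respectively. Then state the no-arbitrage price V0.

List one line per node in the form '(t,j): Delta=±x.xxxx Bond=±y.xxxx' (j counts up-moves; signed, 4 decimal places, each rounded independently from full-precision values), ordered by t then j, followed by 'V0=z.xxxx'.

Under the risk-neutral measure, an up-move has probability p* = (R−d)/(u−d) = 0.7018 and values discount at R = 1.3.
Terminal values V(3,·): V(3,0)=-131.2250, V(3,1)=-55.0445, V(3,2)=69.3836, V(3,3)=272.6163
  t=2,j=0: stock 133.6500 → up 196.4655 (V=-55.0445), down 120.2850 (V=-131.2250). Price -59.8192; hedge Δ=1.0000, bond B=-193.4692.
  t=2,j=1: stock 218.2950 → up 320.8936 (V=69.3836), down 196.4655 (V=-55.0445). Price 24.8258; hedge Δ=1.0000, bond B=-193.4692.
  t=2,j=2: stock 356.5485 → up 524.1263 (V=272.6163), down 320.8936 (V=69.3836). Price 163.0793; hedge Δ=1.0000, bond B=-193.4692.
  t=1,j=0: stock 148.5000 → up 218.2950 (V=24.8258), down 133.6500 (V=-59.8192). Price -0.3225; hedge Δ=1.0000, bond B=-148.8225.
  t=1,j=1: stock 242.5500 → up 356.5485 (V=163.0793), down 218.2950 (V=24.8258). Price 93.7275; hedge Δ=1.0000, bond B=-148.8225.
  t=0,j=0: stock 165.0000 → up 242.5500 (V=93.7275), down 148.5000 (V=-0.3225). Price 50.5212; hedge Δ=1.0000, bond B=-114.4788.
Root portfolio cost Δ·165+B reproduces V0=50.5212.

(0,0): Delta=1.0000 Bond=-114.4788
(1,0): Delta=1.0000 Bond=-148.8225
(1,1): Delta=1.0000 Bond=-148.8225
(2,0): Delta=1.0000 Bond=-193.4692
(2,1): Delta=1.0000 Bond=-193.4692
(2,2): Delta=1.0000 Bond=-193.4692
V0=50.5212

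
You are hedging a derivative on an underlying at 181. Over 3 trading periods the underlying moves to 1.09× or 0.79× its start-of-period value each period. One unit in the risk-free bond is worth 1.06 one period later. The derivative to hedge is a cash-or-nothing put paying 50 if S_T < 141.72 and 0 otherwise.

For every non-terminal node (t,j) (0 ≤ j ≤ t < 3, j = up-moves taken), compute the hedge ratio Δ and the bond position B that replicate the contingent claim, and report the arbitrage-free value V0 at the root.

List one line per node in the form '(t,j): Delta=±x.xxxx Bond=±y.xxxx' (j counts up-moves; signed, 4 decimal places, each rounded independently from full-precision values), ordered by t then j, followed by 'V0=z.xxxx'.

(0,0): Delta=-0.1475 Bond=27.8754
(1,0): Delta=-0.9896 Bond=149.9644
(1,1): Delta=-0.0797 Bond=16.1683
(2,0): Delta=0.0000 Bond=47.1698
(2,1): Delta=-1.0693 Bond=171.3836
(2,2): Delta=0.0000 Bond=0.0000
V0=1.1755

Since d<R<u, set p* = (R−d)/(u−d) = 0.9000; price each node as the discounted p*-expectation of its children.
Payoff layer (t=3): V(3,0)=50.0000, V(3,1)=50.0000, V(3,2)=0.0000, V(3,3)=0.0000
Node (2,0) S=112.9621: V=(p*·50.0000+(1−p*)·50.0000)/1.06=47.1698; Δ=(50.0000−50.0000)/(123.1287−89.2401)=0.0000; B=V−Δ·S=47.1698
Node (2,1) S=155.8591: V=(p*·0.0000+(1−p*)·50.0000)/1.06=4.7170; Δ=(0.0000−50.0000)/(169.8864−123.1287)=-1.0693; B=V−Δ·S=171.3836
Node (2,2) S=215.0461: V=(p*·0.0000+(1−p*)·0.0000)/1.06=0.0000; Δ=(0.0000−0.0000)/(234.4002−169.8864)=0.0000; B=V−Δ·S=0.0000
Node (1,0) S=142.9900: V=(p*·4.7170+(1−p*)·47.1698)/1.06=8.4550; Δ=(4.7170−47.1698)/(155.8591−112.9621)=-0.9896; B=V−Δ·S=149.9644
Node (1,1) S=197.2900: V=(p*·0.0000+(1−p*)·4.7170)/1.06=0.4450; Δ=(0.0000−4.7170)/(215.0461−155.8591)=-0.0797; B=V−Δ·S=16.1683
Node (0,0) S=181.0000: V=(p*·0.4450+(1−p*)·8.4550)/1.06=1.1755; Δ=(0.4450−8.4550)/(197.2900−142.9900)=-0.1475; B=V−Δ·S=27.8754
Self-financing check: at every node Δ·S+B equals the discounted successor values.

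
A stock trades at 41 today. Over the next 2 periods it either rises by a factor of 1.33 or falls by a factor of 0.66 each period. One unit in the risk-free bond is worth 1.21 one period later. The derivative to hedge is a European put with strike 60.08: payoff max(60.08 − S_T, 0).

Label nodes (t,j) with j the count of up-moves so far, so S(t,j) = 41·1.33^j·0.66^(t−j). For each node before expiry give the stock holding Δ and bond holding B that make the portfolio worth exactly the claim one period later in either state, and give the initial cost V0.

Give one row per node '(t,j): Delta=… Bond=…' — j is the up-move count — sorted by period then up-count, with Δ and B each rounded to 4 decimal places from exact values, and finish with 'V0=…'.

(0,0): Delta=-0.6926 Bond=34.1620
(1,0): Delta=-1.0000 Bond=49.6529
(1,1): Delta=-0.6594 Bond=39.5214
V0=5.7634

Since d<R<u, set p* = (R−d)/(u−d) = 0.8209; price each node as the discounted p*-expectation of its children.
Terminal values V(2,·): V(2,0)=42.2204, V(2,1)=24.0902, V(2,2)=0.0000
(1,0): S=27.0600. Δ = (V_up−V_dn)/(S_up−S_dn) = (24.0902−42.2204)/(35.9898−17.8596) = -1.0000. V = [p*·24.0902 + (1−p*)·42.2204]/1.21 = 22.5929. B = V − Δ·S = 49.6529.
(1,1): S=54.5300. Δ = (V_up−V_dn)/(S_up−S_dn) = (0.0000−24.0902)/(72.5249−35.9898) = -0.6594. V = [p*·0.0000 + (1−p*)·24.0902]/1.21 = 3.5658. B = V − Δ·S = 39.5214.
(0,0): S=41.0000. Δ = (V_up−V_dn)/(S_up−S_dn) = (3.5658−22.5929)/(54.5300−27.0600) = -0.6926. V = [p*·3.5658 + (1−p*)·22.5929]/1.21 = 5.7634. B = V − Δ·S = 34.1620.
Check: Δ(0,0)·S0 + B(0,0) = 5.7634 = V0.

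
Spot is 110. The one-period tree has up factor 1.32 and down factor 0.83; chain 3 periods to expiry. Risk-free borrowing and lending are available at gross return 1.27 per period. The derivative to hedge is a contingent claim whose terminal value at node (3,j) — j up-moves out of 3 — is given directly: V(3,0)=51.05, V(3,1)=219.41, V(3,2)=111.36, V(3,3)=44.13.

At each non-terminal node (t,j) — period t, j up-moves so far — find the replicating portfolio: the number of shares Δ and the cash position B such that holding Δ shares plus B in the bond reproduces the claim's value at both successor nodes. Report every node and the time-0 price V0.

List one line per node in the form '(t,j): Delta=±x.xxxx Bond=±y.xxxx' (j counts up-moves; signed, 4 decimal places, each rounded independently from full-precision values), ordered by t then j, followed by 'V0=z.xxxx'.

(0,0): Delta=-0.8312 Bond=123.4771
(1,0): Delta=-1.4053 Bond=209.2367
(1,1): Delta=-0.7901 Bond=150.8590
(2,0): Delta=4.5341 Bond=-184.3553
(2,1): Delta=-1.8297 Bond=316.8767
(2,2): Delta=-0.7159 Bond=177.3538
V0=32.0490

Under the risk-neutral measure, an up-move has probability p* = (R−d)/(u−d) = 0.8980 and values discount at R = 1.27.
At expiry t=3: V(3,0)=51.0500, V(3,1)=219.4100, V(3,2)=111.3600, V(3,3)=44.1300
  t=2,j=0: stock 75.7790 → up 100.0283 (V=219.4100), down 62.8966 (V=51.0500). Price 159.2365; hedge Δ=4.5341, bond B=-184.3553.
  t=2,j=1: stock 120.5160 → up 159.0811 (V=111.3600), down 100.0283 (V=219.4100). Price 96.3665; hedge Δ=-1.8297, bond B=316.8767.
  t=2,j=2: stock 191.6640 → up 252.9965 (V=44.1300), down 159.0811 (V=111.3600). Price 40.1498; hedge Δ=-0.7159, bond B=177.3538.
  t=1,j=0: stock 91.3000 → up 120.5160 (V=96.3665), down 75.7790 (V=159.2365). Price 80.9306; hedge Δ=-1.4053, bond B=209.2367.
  t=1,j=1: stock 145.2000 → up 191.6640 (V=40.1498), down 120.5160 (V=96.3665). Price 36.1308; hedge Δ=-0.7901, bond B=150.8590.
  t=0,j=0: stock 110.0000 → up 145.2000 (V=36.1308), down 91.3000 (V=80.9306). Price 32.0490; hedge Δ=-0.8312, bond B=123.4771.
Check: Δ(0,0)·S0 + B(0,0) = 32.0490 = V0.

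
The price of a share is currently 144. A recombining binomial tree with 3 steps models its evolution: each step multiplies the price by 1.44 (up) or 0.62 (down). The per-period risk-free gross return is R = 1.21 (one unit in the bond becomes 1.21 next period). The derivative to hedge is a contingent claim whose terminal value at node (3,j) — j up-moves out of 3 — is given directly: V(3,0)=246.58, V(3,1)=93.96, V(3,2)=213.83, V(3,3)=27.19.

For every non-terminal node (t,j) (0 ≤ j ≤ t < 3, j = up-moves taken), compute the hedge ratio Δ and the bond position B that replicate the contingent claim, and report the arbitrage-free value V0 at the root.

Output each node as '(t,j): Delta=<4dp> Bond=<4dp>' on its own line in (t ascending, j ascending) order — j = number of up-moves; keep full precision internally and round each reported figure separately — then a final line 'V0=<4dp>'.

(0,0): Delta=-0.3485 Bond=120.5583
(1,0): Delta=0.4904 Bond=70.9810
(1,1): Delta=-0.4893 Bond=175.0717
(2,0): Delta=-3.3624 Bond=299.1534
(2,1): Delta=1.1371 Bond=2.7492
(2,2): Delta=-0.7623 Bond=293.3455
V0=70.3757

The replicating-portfolio and risk-neutral prices coincide; use p* = (1.21−0.62)/(1.44−0.62) = 0.7195 for the latter.
Payoff layer (t=3): V(3,0)=246.5800, V(3,1)=93.9600, V(3,2)=213.8300, V(3,3)=27.1900
Node (2,0) S=55.3536: V=(p*·93.9600+(1−p*)·246.5800)/1.21=113.0314; Δ=(93.9600−246.5800)/(79.7092−34.3192)=-3.3624; B=V−Δ·S=299.1534
Node (2,1) S=128.5632: V=(p*·213.8300+(1−p*)·93.9600)/1.21=148.9322; Δ=(213.8300−93.9600)/(185.1310−79.7092)=1.1371; B=V−Δ·S=2.7492
Node (2,2) S=298.5984: V=(p*·27.1900+(1−p*)·213.8300)/1.21=65.7357; Δ=(27.1900−213.8300)/(429.9817−185.1310)=-0.7623; B=V−Δ·S=293.3455
Node (1,0) S=89.2800: V=(p*·148.9322+(1−p*)·113.0314)/1.21=114.7624; Δ=(148.9322−113.0314)/(128.5632−55.3536)=0.4904; B=V−Δ·S=70.9810
Node (1,1) S=207.3600: V=(p*·65.7357+(1−p*)·148.9322)/1.21=73.6127; Δ=(65.7357−148.9322)/(298.5984−128.5632)=-0.4893; B=V−Δ·S=175.0717
Node (0,0) S=144.0000: V=(p*·73.6127+(1−p*)·114.7624)/1.21=70.3757; Δ=(73.6127−114.7624)/(207.3600−89.2800)=-0.3485; B=V−Δ·S=120.5583
The time-0 hedge costs 70.3757, which is the no-arbitrage price.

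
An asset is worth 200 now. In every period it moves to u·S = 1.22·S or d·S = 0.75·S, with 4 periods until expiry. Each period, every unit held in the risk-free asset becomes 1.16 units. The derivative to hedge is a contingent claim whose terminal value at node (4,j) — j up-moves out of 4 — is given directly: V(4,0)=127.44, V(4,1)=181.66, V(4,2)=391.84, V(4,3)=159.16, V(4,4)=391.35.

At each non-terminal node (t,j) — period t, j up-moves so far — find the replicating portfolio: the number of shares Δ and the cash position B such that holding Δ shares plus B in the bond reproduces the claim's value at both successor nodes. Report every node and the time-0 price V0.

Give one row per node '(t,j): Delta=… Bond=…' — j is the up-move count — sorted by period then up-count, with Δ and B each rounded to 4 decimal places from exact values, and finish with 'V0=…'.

(0,0): Delta=0.6502 Bond=41.7705
(1,0): Delta=-1.3637 Bond=350.5406
(1,1): Delta=0.8314 Bond=4.2459
(2,0): Delta=3.1021 Bond=-95.7821
(2,1): Delta=-1.7655 Bond=480.1505
(2,2): Delta=1.0650 Bond=-64.6199
(3,0): Delta=1.3672 Bond=35.2748
(3,1): Delta=3.2582 Bond=-132.5290
(3,2): Delta=-2.2174 Bond=657.8775
(3,3): Delta=1.3603 Bond=-182.2034
V0=171.8105

Under the risk-neutral measure, an up-move has probability p* = (R−d)/(u−d) = 0.8723 and values discount at R = 1.16.
At expiry t=4: V(4,0)=127.4400, V(4,1)=181.6600, V(4,2)=391.8400, V(4,3)=159.1600, V(4,4)=391.3500
(3,0): S=84.3750. Δ = (V_up−V_dn)/(S_up−S_dn) = (181.6600−127.4400)/(102.9375−63.2812) = 1.3672. V = [p*·181.6600 + (1−p*)·127.4400]/1.16 = 150.6365. B = V − Δ·S = 35.2748.
(3,1): S=137.2500. Δ = (V_up−V_dn)/(S_up−S_dn) = (391.8400−181.6600)/(167.4450−102.9375) = 3.2582. V = [p*·391.8400 + (1−p*)·181.6600]/1.16 = 314.6625. B = V − Δ·S = -132.5290.
(3,2): S=223.2600. Δ = (V_up−V_dn)/(S_up−S_dn) = (159.1600−391.8400)/(272.3772−167.4450) = -2.2174. V = [p*·159.1600 + (1−p*)·391.8400]/1.16 = 162.8136. B = V − Δ·S = 657.8775.
(3,3): S=363.1696. Δ = (V_up−V_dn)/(S_up−S_dn) = (391.3500−159.1600)/(443.0669−272.3772) = 1.3603. V = [p*·391.3500 + (1−p*)·159.1600]/1.16 = 311.8179. B = V − Δ·S = -182.2034.
(2,0): S=112.5000. Δ = (V_up−V_dn)/(S_up−S_dn) = (314.6625−150.6365)/(137.2500−84.3750) = 3.1021. V = [p*·314.6625 + (1−p*)·150.6365]/1.16 = 253.2095. B = V − Δ·S = -95.7821.
(2,1): S=183.0000. Δ = (V_up−V_dn)/(S_up−S_dn) = (162.8136−314.6625)/(223.2600−137.2500) = -1.7655. V = [p*·162.8136 + (1−p*)·314.6625]/1.16 = 157.0678. B = V − Δ·S = 480.1505.
(2,2): S=297.6800. Δ = (V_up−V_dn)/(S_up−S_dn) = (311.8179−162.8136)/(363.1696−223.2600) = 1.0650. V = [p*·311.8179 + (1−p*)·162.8136]/1.16 = 252.4104. B = V − Δ·S = -64.6199.
(1,0): S=150.0000. Δ = (V_up−V_dn)/(S_up−S_dn) = (157.0678−253.2095)/(183.0000−112.5000) = -1.3637. V = [p*·157.0678 + (1−p*)·253.2095]/1.16 = 145.9838. B = V − Δ·S = 350.5406.
(1,1): S=244.0000. Δ = (V_up−V_dn)/(S_up−S_dn) = (252.4104−157.0678)/(297.6800−183.0000) = 0.8314. V = [p*·252.4104 + (1−p*)·157.0678]/1.16 = 207.1026. B = V − Δ·S = 4.2459.
(0,0): S=200.0000. Δ = (V_up−V_dn)/(S_up−S_dn) = (207.1026−145.9838)/(244.0000−150.0000) = 0.6502. V = [p*·207.1026 + (1−p*)·145.9838]/1.16 = 171.8105. B = V − Δ·S = 41.7705.
Root portfolio cost Δ·200+B reproduces V0=171.8105.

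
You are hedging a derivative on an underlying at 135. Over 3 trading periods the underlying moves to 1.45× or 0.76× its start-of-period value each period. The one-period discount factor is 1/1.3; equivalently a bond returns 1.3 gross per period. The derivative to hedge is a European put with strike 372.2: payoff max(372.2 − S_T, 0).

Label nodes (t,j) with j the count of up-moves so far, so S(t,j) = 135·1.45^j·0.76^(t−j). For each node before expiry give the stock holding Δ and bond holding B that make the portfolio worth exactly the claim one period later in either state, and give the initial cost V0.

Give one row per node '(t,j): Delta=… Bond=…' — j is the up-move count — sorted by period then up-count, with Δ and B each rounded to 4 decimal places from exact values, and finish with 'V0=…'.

(0,0): Delta=-0.8468 Bond=157.3256
(1,0): Delta=-1.0000 Bond=220.2367
(1,1): Delta=-0.8245 Bond=200.1584
(2,0): Delta=-1.0000 Bond=286.3077
(2,1): Delta=-1.0000 Bond=286.3077
(2,2): Delta=-0.7990 Bond=252.9555
V0=43.0011

Risk-neutral probability p* = (R−d)/(u−d) = (1.3−0.76)/(1.45−0.76) = 0.7826.
Terminal payoffs: V(3,0)=312.9382, V(3,1)=259.1348, V(3,2)=156.4835, V(3,3)=0.0000
  t=2,j=0: stock 77.9760 → up 113.0652 (V=259.1348), down 59.2618 (V=312.9382). Price 208.3317; hedge Δ=-1.0000, bond B=286.3077.
  t=2,j=1: stock 148.7700 → up 215.7165 (V=156.4835), down 113.0652 (V=259.1348). Price 137.5377; hedge Δ=-1.0000, bond B=286.3077.
  t=2,j=2: stock 283.8375 → up 411.5644 (V=0.0000), down 215.7165 (V=156.4835). Price 26.1678; hedge Δ=-0.7990, bond B=252.9555.
  t=1,j=0: stock 102.6000 → up 148.7700 (V=137.5377), down 77.9760 (V=208.3317). Price 117.6367; hedge Δ=-1.0000, bond B=220.2367.
  t=1,j=1: stock 195.7500 → up 283.8375 (V=26.1678), down 148.7700 (V=137.5377). Price 38.7528; hedge Δ=-0.8245, bond B=200.1584.
  t=0,j=0: stock 135.0000 → up 195.7500 (V=38.7528), down 102.6000 (V=117.6367). Price 43.0011; hedge Δ=-0.8468, bond B=157.3256.
The time-0 hedge costs 43.0011, which is the no-arbitrage price.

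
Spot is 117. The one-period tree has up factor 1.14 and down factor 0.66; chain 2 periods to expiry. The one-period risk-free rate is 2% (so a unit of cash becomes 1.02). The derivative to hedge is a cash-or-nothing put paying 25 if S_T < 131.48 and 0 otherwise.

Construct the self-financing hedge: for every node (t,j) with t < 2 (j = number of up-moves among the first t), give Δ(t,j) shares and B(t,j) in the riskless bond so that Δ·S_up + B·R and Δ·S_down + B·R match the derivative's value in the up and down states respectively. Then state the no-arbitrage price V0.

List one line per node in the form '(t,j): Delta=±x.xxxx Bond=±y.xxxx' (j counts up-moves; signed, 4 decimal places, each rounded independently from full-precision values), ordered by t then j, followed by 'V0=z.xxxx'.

(0,0): Delta=-0.3273 Bond=48.8094
(1,0): Delta=0.0000 Bond=24.5098
(1,1): Delta=-0.3905 Bond=58.2108
V0=10.5128

The replicating-portfolio and risk-neutral prices coincide; use p* = (1.02−0.66)/(1.14−0.66) = 0.7500 for the latter.
Terminal values V(2,·): V(2,0)=25.0000, V(2,1)=25.0000, V(2,2)=0.0000
(1,0): S=77.2200. Δ = (V_up−V_dn)/(S_up−S_dn) = (25.0000−25.0000)/(88.0308−50.9652) = 0.0000. V = [p*·25.0000 + (1−p*)·25.0000]/1.02 = 24.5098. B = V − Δ·S = 24.5098.
(1,1): S=133.3800. Δ = (V_up−V_dn)/(S_up−S_dn) = (0.0000−25.0000)/(152.0532−88.0308) = -0.3905. V = [p*·0.0000 + (1−p*)·25.0000]/1.02 = 6.1275. B = V − Δ·S = 58.2108.
(0,0): S=117.0000. Δ = (V_up−V_dn)/(S_up−S_dn) = (6.1275−24.5098)/(133.3800−77.2200) = -0.3273. V = [p*·6.1275 + (1−p*)·24.5098]/1.02 = 10.5128. B = V − Δ·S = 48.8094.
Self-financing check: at every node Δ·S+B equals the discounted successor values.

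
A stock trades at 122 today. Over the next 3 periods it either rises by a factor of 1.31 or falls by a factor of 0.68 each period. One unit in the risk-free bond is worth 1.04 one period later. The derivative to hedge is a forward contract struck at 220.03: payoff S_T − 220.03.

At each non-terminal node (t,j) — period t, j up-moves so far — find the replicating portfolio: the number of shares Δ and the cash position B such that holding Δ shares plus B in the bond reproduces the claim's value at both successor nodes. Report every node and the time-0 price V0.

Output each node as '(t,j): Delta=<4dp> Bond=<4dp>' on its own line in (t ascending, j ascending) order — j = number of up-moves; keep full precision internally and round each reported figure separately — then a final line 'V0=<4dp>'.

(0,0): Delta=1.0000 Bond=-195.6059
(1,0): Delta=1.0000 Bond=-203.4301
(1,1): Delta=1.0000 Bond=-203.4301
(2,0): Delta=1.0000 Bond=-211.5673
(2,1): Delta=1.0000 Bond=-211.5673
(2,2): Delta=1.0000 Bond=-211.5673
V0=-73.6059

Since d<R<u, set p* = (R−d)/(u−d) = 0.5714; price each node as the discounted p*-expectation of its children.
At expiry t=3: V(3,0)=-181.6693, V(3,1)=-146.1292, V(3,2)=-77.6623, V(3,3)=54.2371
  t=2,j=0: stock 56.4128 → up 73.9008 (V=-146.1292), down 38.3607 (V=-181.6693). Price -155.1545; hedge Δ=1.0000, bond B=-211.5673.
  t=2,j=1: stock 108.6776 → up 142.3677 (V=-77.6623), down 73.9008 (V=-146.1292). Price -102.8897; hedge Δ=1.0000, bond B=-211.5673.
  t=2,j=2: stock 209.3642 → up 274.2671 (V=54.2371), down 142.3677 (V=-77.6623). Price -2.2031; hedge Δ=1.0000, bond B=-211.5673.
  t=1,j=0: stock 82.9600 → up 108.6776 (V=-102.8897), down 56.4128 (V=-155.1545). Price -120.4701; hedge Δ=1.0000, bond B=-203.4301.
  t=1,j=1: stock 159.8200 → up 209.3642 (V=-2.2031), down 108.6776 (V=-102.8897). Price -43.6101; hedge Δ=1.0000, bond B=-203.4301.
  t=0,j=0: stock 122.0000 → up 159.8200 (V=-43.6101), down 82.9600 (V=-120.4701). Price -73.6059; hedge Δ=1.0000, bond B=-195.6059.
Each (Δ,B) replicates both successor values, so the strategy is self-financing and V0 is arbitrage-free.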